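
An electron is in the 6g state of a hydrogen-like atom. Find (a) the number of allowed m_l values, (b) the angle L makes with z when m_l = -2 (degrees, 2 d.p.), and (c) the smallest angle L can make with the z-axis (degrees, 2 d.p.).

The 6g subshell has l = 4.
There are 2l+1 = 9 values of m_l.
For m_l = -2: cos θ = -2/√20, θ ≈ 116.57°.
cos θ_min = 4/√20, so θ_min ≈ 26.57°.

9 values; θ(m_l=-2) ≈ 116.57°; θ_min ≈ 26.57°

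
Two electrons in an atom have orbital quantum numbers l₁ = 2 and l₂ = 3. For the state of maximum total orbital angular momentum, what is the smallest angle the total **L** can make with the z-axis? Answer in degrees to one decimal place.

The total orbital quantum number L ranges from |l₁ − l₂| to l₁ + l₂ in integer steps.
So L can be 1, 2, 3, 4, 5.
The maximum is L = 5, with |L_tot| = ℏ√(5·6) = √30 ℏ.
The minimum angle with z is arccos(5/√30) ≈ 24.1°.

θ_min ≈ 24.1°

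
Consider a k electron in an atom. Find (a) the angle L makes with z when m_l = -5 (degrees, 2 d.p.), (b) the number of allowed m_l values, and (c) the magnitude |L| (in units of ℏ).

θ(m_l=-5) ≈ 131.92°; 15 values; |L| = 2√14 ℏ ≈ 7.483ℏ

The letter k corresponds to l = 7.
For m_l = -5: cos θ = -5/√56, θ ≈ 131.92°.
There are 2l+1 = 15 values of m_l.
|L| = ℏ√(7·8) = 2√14 ℏ ≈ 7.483ℏ.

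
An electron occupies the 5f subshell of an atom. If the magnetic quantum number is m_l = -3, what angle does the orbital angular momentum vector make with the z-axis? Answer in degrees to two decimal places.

The 5f subshell has l = 3.
|L| = √(l(l+1)) ℏ = 2√3 ℏ.
L_z = m_l ℏ = −3ℏ.
cos θ = L_z/|L| = -3/√12, so θ ≈ 150.00°.

θ ≈ 150.00°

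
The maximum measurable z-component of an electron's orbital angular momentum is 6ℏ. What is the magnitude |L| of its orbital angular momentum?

|L| = √42 ℏ ≈ 6.481ℏ

Since max m_l = l, l = 6.
Then |L| = ℏ√(6·7) = √42 ℏ.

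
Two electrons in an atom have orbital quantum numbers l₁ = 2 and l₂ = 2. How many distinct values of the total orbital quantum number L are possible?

By the triangle rule, |l₁ − l₂| ≤ L ≤ l₁ + l₂.
L ∈ {0, 1, 2, 3, 4}.
That is 5 values.

5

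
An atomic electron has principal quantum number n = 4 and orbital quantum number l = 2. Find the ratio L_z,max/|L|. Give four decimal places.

L_z,max/|L| = 0.8165

|L| = √6 ℏ ≈ 2.4495ℏ, while L_z,max = lℏ = 2ℏ.
L_z,max/|L| = 2/√6 = 0.8165.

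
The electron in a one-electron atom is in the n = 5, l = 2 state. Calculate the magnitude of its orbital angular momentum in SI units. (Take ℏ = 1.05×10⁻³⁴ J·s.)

|L| = ℏ√(l(l+1)) = ℏ√(2·3) = √6 ℏ
Numerically, |L| = 2.449 × (1.05×10⁻³⁴ J·s) = 2.57×10⁻³⁴ J·s.

|L| = 2.57×10⁻³⁴ J·s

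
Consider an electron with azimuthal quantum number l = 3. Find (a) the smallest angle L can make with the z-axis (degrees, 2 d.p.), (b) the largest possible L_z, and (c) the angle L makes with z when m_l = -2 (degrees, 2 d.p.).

cos θ_min = 3/√12, so θ_min ≈ 30.00°.
L_z,max = lℏ = 3ℏ.
For m_l = -2: cos θ = -2/√12, θ ≈ 125.26°.

θ_min ≈ 30.00°; L_z,max = 3ℏ; θ(m_l=-2) ≈ 125.26°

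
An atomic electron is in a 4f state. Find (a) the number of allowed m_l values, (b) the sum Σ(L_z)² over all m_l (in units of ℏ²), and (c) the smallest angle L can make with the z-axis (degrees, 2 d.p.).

4f means n = 4, l = 3.
There are 2l+1 = 7 values of m_l.
Σ m_l² = 28, so Σ(L_z)² = 28 ℏ².
cos θ_min = 3/√12, so θ_min ≈ 30.00°.

7 values; Σ(L_z)² = 28 ℏ²; θ_min ≈ 30.00°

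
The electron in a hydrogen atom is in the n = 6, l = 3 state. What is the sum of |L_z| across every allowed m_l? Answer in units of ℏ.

m_l ∈ {-3, -2, -1, 0, 1, 2, 3}.
Σ|m_l| = l(l+1) = 12.

Σ|L_z| = 12 ℏ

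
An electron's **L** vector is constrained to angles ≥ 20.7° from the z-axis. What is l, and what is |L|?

cos θ_min = l/√(l(l+1)) = √(l/(l+1)), so l/(l+1) = cos²(20.7°) = 0.8751.
l = cos²θ/sin²θ ≈ 7.
Then |L| = ℏ√(7·8) = 2√14 ℏ.

l = 7, |L| = 2√14 ℏ ≈ 7.483ℏ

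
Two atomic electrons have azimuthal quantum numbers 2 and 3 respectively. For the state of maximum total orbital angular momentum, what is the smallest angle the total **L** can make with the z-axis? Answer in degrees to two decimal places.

By the triangle rule, |l₁ − l₂| ≤ L ≤ l₁ + l₂.
L ∈ {1, 2, 3, 4, 5}.
The maximum is L = 5, with |L_tot| = ℏ√(5·6) = √30 ℏ.
The minimum angle with z is arccos(5/√30) ≈ 24.09°.

θ_min ≈ 24.09°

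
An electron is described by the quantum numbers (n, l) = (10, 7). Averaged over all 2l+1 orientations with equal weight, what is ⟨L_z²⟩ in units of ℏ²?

⟨L_z²⟩ = 18.67 ℏ²

m_l ∈ {-7, -6, -5, -4, -3, -2, -1, 0, 1, 2, 3, 4, 5, 6, 7}.
⟨L_z²⟩ = ℏ²·(Σ m_l²)/(2l+1) = ℏ²·280/15 = 18.67ℏ².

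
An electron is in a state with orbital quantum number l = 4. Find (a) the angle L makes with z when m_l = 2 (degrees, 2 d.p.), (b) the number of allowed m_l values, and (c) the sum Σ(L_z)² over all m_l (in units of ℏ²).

For m_l = 2: cos θ = 2/√20, θ ≈ 63.43°.
There are 2l+1 = 9 values of m_l.
Σ m_l² = 60, so Σ(L_z)² = 60 ℏ².

θ(m_l=2) ≈ 63.43°; 9 values; Σ(L_z)² = 60 ℏ²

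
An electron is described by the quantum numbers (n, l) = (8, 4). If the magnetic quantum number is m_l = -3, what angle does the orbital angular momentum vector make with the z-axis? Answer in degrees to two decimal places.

|L|² = l(l+1)ℏ² = 20ℏ², so |L| = 2√5 ℏ.
L_z = m_l ℏ = −3ℏ.
cos θ = L_z/|L| = -3/√20, so θ ≈ 132.13°.

θ ≈ 132.13°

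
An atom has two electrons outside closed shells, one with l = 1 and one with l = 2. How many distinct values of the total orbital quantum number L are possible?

By the triangle rule, |l₁ − l₂| ≤ L ≤ l₁ + l₂.
So L can be 1, 2, 3.
That is 3 values.

3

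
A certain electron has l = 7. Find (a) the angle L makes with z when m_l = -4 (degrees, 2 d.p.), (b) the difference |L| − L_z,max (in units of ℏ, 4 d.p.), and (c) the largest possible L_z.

For m_l = -4: cos θ = -4/√56, θ ≈ 122.31°.
|L| − L_z,max = (2√14 − 7)ℏ ≈ 0.4833ℏ.
L_z,max = lℏ = 7ℏ.

θ(m_l=-4) ≈ 122.31°; |L|−L_z,max ≈ 0.4833ℏ; L_z,max = 7ℏ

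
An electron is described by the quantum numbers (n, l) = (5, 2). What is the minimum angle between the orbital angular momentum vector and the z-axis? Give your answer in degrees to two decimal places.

θ_min ≈ 35.26°

|L| = √(l(l+1)) ℏ = √6 ℏ.
The smallest angle corresponds to the largest L_z, i.e. m_l = l = 2, giving L_z = 2ℏ.
cos θ_min = 2/√6, so θ_min ≈ 35.26°.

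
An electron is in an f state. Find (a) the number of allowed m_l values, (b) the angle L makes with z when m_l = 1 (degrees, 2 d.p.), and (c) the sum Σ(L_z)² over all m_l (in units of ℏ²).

7 values; θ(m_l=1) ≈ 73.22°; Σ(L_z)² = 28 ℏ²

The letter f corresponds to l = 3.
There are 2l+1 = 7 values of m_l.
For m_l = 1: cos θ = 1/√12, θ ≈ 73.22°.
Σ m_l² = 28, so Σ(L_z)² = 28 ℏ².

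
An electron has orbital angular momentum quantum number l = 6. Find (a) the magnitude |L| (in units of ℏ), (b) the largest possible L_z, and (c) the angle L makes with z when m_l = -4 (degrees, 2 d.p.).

|L| = √42 ℏ ≈ 6.481ℏ; L_z,max = 6ℏ; θ(m_l=-4) ≈ 128.11°

|L| = ℏ√(6·7) = √42 ℏ ≈ 6.481ℏ.
L_z,max = lℏ = 6ℏ.
For m_l = -4: cos θ = -4/√42, θ ≈ 128.11°.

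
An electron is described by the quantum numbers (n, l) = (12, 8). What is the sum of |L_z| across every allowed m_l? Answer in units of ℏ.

m_l ∈ {-8, -7, -6, -5, -4, -3, -2, -1, 0, 1, 2, 3, 4, 5, 6, 7, 8}.
Σ|m_l| = 2·8(8+1)/2 = 72.

Σ|L_z| = 72 ℏ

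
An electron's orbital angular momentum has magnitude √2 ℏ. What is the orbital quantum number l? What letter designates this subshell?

(|L|/ℏ)² = l(l+1) = 2.
The positive root is l = 1.

l = 1 (p orbital)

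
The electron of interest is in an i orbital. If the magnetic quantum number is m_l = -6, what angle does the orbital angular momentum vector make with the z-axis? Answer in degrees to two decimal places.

The letter i corresponds to l = 6.
|L| = ℏ√(l(l+1)) = √42 ℏ.
L_z = m_l ℏ = −6ℏ.
cos θ = L_z/|L| = -6/√42, so θ ≈ 157.79°.

θ ≈ 157.79°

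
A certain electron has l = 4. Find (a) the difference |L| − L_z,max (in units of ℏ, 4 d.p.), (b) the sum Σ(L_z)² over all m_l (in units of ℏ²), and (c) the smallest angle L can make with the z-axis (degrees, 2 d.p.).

|L| − L_z,max = (2√5 − 4)ℏ ≈ 0.4721ℏ.
Σ m_l² = 60, so Σ(L_z)² = 60 ℏ².
cos θ_min = 4/√20, so θ_min ≈ 26.57°.

|L|−L_z,max ≈ 0.4721ℏ; Σ(L_z)² = 60 ℏ²; θ_min ≈ 26.57°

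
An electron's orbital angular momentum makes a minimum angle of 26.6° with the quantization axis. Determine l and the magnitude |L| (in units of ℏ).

At minimum angle, m_l = l, so cos θ = l/√(l(l+1)); cos²θ = l/(l+1) = 0.7995.
Thus l = 0.7995/(1 − 0.7995) ≈ 4.
Then |L| = ℏ√(4·5) = 2√5 ℏ.

l = 4, |L| = 2√5 ℏ ≈ 4.472ℏ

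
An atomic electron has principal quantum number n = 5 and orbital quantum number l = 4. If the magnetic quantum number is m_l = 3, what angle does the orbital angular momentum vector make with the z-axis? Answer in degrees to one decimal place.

|L| = ℏ√(l(l+1)) = 2√5 ℏ.
L_z = m_l ℏ = 3ℏ.
cos θ = L_z/|L| = 3/√20, so θ ≈ 47.9°.

θ ≈ 47.9°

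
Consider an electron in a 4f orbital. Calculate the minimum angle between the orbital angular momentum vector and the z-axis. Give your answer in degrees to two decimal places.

θ_min ≈ 30.00°

4f means n = 4, l = 3.
|L|² = l(l+1)ℏ² = 12ℏ², so |L| = 2√3 ℏ.
The smallest angle corresponds to the largest L_z, i.e. m_l = l = 3, giving L_z = 3ℏ.
cos θ_min = 3/√12, so θ_min ≈ 30.00°.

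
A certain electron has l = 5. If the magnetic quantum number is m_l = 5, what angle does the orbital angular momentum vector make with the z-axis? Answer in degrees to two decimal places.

|L| = ℏ√(l(l+1)) = √30 ℏ.
L_z = m_l ℏ = 5ℏ.
cos θ = L_z/|L| = 5/√30, so θ ≈ 24.09°.

θ ≈ 24.09°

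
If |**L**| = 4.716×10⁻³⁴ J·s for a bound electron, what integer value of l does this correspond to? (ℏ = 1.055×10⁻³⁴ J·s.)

Dividing by ℏ: |L|/ℏ ≈ 4.470.
(|L|/ℏ)² = l(l+1) ≈ 19.98 ⇒ l = 4.

l = 4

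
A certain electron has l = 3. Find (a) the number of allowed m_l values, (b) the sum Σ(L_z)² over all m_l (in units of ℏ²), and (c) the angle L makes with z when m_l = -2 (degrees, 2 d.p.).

There are 2l+1 = 7 values of m_l.
Σ m_l² = 28, so Σ(L_z)² = 28 ℏ².
For m_l = -2: cos θ = -2/√12, θ ≈ 125.26°.

7 values; Σ(L_z)² = 28 ℏ²; θ(m_l=-2) ≈ 125.26°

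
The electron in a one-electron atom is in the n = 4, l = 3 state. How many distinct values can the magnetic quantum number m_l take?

7

The number of m_l values is 2l + 1 = 2·3 + 1 = 7.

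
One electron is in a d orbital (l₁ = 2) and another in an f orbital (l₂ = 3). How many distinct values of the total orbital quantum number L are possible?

Angular momentum addition gives L = |l₁ − l₂|, …, l₁ + l₂.
L ∈ {1, 2, 3, 4, 5}.
That is 5 values.

5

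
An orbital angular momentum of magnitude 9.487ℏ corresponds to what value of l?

(|L|/ℏ)² = l(l+1) = 90.
Solving: l = 9.

l = 9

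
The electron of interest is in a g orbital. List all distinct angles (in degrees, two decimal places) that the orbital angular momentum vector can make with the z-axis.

The letter g corresponds to l = 4.
|L|² = l(l+1)ℏ² = 20ℏ², so |L| = 2√5 ℏ.
cos θ = m_l/√20 for each m_l ∈ {-4, -3, -2, -1, 0, 1, 2, 3, 4}.

θ ∈ {26.57°, 47.87°, 63.43°, 77.08°, 90.00°, 102.92°, 116.57°, 132.13°, 153.43°}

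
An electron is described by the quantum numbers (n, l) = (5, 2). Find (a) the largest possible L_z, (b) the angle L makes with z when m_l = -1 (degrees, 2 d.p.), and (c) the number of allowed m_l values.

L_z,max = lℏ = 2ℏ.
For m_l = -1: cos θ = -1/√6, θ ≈ 114.09°.
There are 2l+1 = 5 values of m_l.

L_z,max = 2ℏ; θ(m_l=-1) ≈ 114.09°; 5 values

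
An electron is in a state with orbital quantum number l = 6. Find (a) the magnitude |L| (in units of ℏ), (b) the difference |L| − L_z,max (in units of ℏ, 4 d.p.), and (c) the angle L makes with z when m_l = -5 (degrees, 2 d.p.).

|L| = √42 ℏ ≈ 6.481ℏ; |L|−L_z,max ≈ 0.4807ℏ; θ(m_l=-5) ≈ 140.49°

|L| = ℏ√(6·7) = √42 ℏ ≈ 6.481ℏ.
|L| − L_z,max = (√42 − 6)ℏ ≈ 0.4807ℏ.
For m_l = -5: cos θ = -5/√42, θ ≈ 140.49°.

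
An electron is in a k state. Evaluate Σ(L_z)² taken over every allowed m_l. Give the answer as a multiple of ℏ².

Σ(L_z)² = 280 ℏ²

The letter k corresponds to l = 7.
m_l runs from −7 to 7, i.e. {-7, -6, -5, -4, -3, -2, -1, 0, 1, 2, 3, 4, 5, 6, 7}.
Summing m² from −7 to 7: Σ m_l² = 280.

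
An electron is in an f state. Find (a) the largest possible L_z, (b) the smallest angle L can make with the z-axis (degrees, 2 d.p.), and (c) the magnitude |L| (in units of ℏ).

L_z,max = 3ℏ; θ_min ≈ 30.00°; |L| = 2√3 ℏ ≈ 3.464ℏ

An f state has l = 3.
L_z,max = lℏ = 3ℏ.
cos θ_min = 3/√12, so θ_min ≈ 30.00°.
|L| = ℏ√(3·4) = 2√3 ℏ ≈ 3.464ℏ.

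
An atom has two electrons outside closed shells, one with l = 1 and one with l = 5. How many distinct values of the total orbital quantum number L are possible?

Angular momentum addition gives L = |l₁ − l₂|, …, l₁ + l₂.
So L can be 4, 5, 6.
That is 3 values.

3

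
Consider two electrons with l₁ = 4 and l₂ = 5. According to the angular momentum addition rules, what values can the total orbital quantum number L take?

L = 1, 2, 3, 4, 5, 6, 7, 8, 9

L runs from |4 − 5| = 1 to 4 + 5 = 9.
So L can be 1, 2, 3, 4, 5, 6, 7, 8, 9.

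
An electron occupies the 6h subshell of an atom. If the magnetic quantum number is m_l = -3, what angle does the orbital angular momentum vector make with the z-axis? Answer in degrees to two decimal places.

θ ≈ 123.21°

6h means n = 6, l = 5.
|L|² = l(l+1)ℏ² = 30ℏ², so |L| = √30 ℏ.
L_z = m_l ℏ = −3ℏ.
cos θ = L_z/|L| = -3/√30, so θ ≈ 123.21°.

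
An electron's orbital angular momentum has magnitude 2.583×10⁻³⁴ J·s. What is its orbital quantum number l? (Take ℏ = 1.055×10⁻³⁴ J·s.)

l = 2

Dividing by ℏ: |L|/ℏ ≈ 2.448.
l(l+1) ≈ 2.448² ≈ 5.99, so l = 2.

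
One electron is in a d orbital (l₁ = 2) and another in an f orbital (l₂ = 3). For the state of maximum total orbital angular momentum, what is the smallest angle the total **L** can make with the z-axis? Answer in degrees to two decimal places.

θ_min ≈ 24.09°

By the triangle rule, |l₁ − l₂| ≤ L ≤ l₁ + l₂.
So L can be 1, 2, 3, 4, 5.
The maximum is L = 5, with |L_tot| = ℏ√(5·6) = √30 ℏ.
The minimum angle with z is arccos(5/√30) ≈ 24.09°.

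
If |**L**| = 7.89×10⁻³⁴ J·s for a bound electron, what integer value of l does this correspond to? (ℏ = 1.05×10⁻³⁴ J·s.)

|L|/ℏ = (7.89×10⁻³⁴)/(1.05×10⁻³⁴) ≈ 7.514.
Set l(l+1) = 56.46; the integer solution is l = 7.

l = 7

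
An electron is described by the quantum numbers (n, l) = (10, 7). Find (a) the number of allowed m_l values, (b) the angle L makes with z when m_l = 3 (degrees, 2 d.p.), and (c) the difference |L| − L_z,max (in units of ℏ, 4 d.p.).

There are 2l+1 = 15 values of m_l.
For m_l = 3: cos θ = 3/√56, θ ≈ 66.37°.
|L| − L_z,max = (2√14 − 7)ℏ ≈ 0.4833ℏ.

15 values; θ(m_l=3) ≈ 66.37°; |L|−L_z,max ≈ 0.4833ℏ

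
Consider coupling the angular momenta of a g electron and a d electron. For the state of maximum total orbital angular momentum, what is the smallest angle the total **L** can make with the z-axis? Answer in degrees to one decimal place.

By the triangle rule, |l₁ − l₂| ≤ L ≤ l₁ + l₂.
L ∈ {2, 3, 4, 5, 6}.
The maximum is L = 6, with |L_tot| = ℏ√(6·7) = √42 ℏ.
The minimum angle with z is arccos(6/√42) ≈ 22.2°.

θ_min ≈ 22.2°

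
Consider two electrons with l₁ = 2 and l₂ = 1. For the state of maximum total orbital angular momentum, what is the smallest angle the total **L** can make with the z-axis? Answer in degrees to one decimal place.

Angular momentum addition gives L = |l₁ − l₂|, …, l₁ + l₂.
L ∈ {1, 2, 3}.
The maximum is L = 3, with |L_tot| = ℏ√(3·4) = 2√3 ℏ.
The minimum angle with z is arccos(3/√12) ≈ 30.0°.

θ_min ≈ 30.0°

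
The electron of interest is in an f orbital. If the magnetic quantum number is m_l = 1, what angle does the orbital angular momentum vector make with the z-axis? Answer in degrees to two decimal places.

θ ≈ 73.22°

An f state has l = 3.
|L|² = l(l+1)ℏ² = 12ℏ², so |L| = 2√3 ℏ.
L_z = m_l ℏ = 1ℏ.
cos θ = L_z/|L| = 1/√12, so θ ≈ 73.22°.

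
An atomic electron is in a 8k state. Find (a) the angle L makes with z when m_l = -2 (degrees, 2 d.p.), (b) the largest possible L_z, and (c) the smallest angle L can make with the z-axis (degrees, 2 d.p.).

θ(m_l=-2) ≈ 105.50°; L_z,max = 7ℏ; θ_min ≈ 20.70°

8k means n = 8, l = 7.
For m_l = -2: cos θ = -2/√56, θ ≈ 105.50°.
L_z,max = lℏ = 7ℏ.
cos θ_min = 7/√56, so θ_min ≈ 20.70°.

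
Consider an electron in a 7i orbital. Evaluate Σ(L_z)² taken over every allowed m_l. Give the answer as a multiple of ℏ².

Σ(L_z)² = 182 ℏ²

The 7i subshell has l = 6.
The allowed m_l values are -6, -5, -4, -3, -2, -1, 0, 1, 2, 3, 4, 5, 6.
Σ m_l² = l(l+1)(2l+1)/3 = 6·7·13/3 = 182.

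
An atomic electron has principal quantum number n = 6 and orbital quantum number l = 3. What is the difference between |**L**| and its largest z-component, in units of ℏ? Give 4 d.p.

|L| = 2√3 ℏ ≈ 3.4641ℏ, while L_z,max = lℏ = 3ℏ.
The difference is (2√3 − 3)ℏ ≈ 0.4641ℏ.

|L| − L_z,max ≈ 0.4641ℏ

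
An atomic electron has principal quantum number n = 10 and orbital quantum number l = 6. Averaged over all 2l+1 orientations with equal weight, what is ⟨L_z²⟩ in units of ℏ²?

⟨L_z²⟩ = 14 ℏ²

The allowed m_l values are -6, -5, -4, -3, -2, -1, 0, 1, 2, 3, 4, 5, 6.
⟨L_z²⟩ = ℏ²·(Σ m_l²)/(2l+1) = ℏ²·182/13 = 14ℏ².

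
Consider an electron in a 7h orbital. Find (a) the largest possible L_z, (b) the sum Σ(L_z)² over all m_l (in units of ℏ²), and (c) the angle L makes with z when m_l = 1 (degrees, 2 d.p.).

L_z,max = 5ℏ; Σ(L_z)² = 110 ℏ²; θ(m_l=1) ≈ 79.48°

The 7h subshell has l = 5.
L_z,max = lℏ = 5ℏ.
Σ m_l² = 110, so Σ(L_z)² = 110 ℏ².
For m_l = 1: cos θ = 1/√30, θ ≈ 79.48°.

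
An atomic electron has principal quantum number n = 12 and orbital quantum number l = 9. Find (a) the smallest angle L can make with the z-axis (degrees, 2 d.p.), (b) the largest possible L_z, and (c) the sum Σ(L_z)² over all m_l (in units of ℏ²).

cos θ_min = 9/√90, so θ_min ≈ 18.43°.
L_z,max = lℏ = 9ℏ.
Σ m_l² = 570, so Σ(L_z)² = 570 ℏ².

θ_min ≈ 18.43°; L_z,max = 9ℏ; Σ(L_z)² = 570 ℏ²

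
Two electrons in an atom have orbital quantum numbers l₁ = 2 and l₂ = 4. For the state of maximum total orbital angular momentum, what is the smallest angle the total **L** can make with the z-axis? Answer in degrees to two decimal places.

θ_min ≈ 22.21°

By the triangle rule, |l₁ − l₂| ≤ L ≤ l₁ + l₂.
L ∈ {2, 3, 4, 5, 6}.
The maximum is L = 6, with |L_tot| = ℏ√(6·7) = √42 ℏ.
The minimum angle with z is arccos(6/√42) ≈ 22.21°.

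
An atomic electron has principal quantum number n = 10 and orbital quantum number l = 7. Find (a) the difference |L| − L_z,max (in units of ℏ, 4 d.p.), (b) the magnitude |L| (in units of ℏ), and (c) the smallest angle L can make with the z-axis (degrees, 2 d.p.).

|L|−L_z,max ≈ 0.4833ℏ; |L| = 2√14 ℏ ≈ 7.483ℏ; θ_min ≈ 20.70°

|L| − L_z,max = (2√14 − 7)ℏ ≈ 0.4833ℏ.
|L| = ℏ√(7·8) = 2√14 ℏ ≈ 7.483ℏ.
cos θ_min = 7/√56, so θ_min ≈ 20.70°.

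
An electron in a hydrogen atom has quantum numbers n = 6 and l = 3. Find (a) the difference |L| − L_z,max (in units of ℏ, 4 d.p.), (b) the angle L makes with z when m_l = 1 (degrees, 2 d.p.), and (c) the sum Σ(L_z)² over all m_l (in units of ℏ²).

|L| − L_z,max = (2√3 − 3)ℏ ≈ 0.4641ℏ.
For m_l = 1: cos θ = 1/√12, θ ≈ 73.22°.
Σ m_l² = 28, so Σ(L_z)² = 28 ℏ².

|L|−L_z,max ≈ 0.4641ℏ; θ(m_l=1) ≈ 73.22°; Σ(L_z)² = 28 ℏ²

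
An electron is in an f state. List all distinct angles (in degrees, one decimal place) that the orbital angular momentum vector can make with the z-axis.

F corresponds to l = 3.
|L| = √(l(l+1)) ℏ = 2√3 ℏ.
cos θ = m_l/√12 for each m_l ∈ {-3, -2, -1, 0, 1, 2, 3}.

θ ∈ {30.0°, 54.7°, 73.2°, 90.0°, 106.8°, 125.3°, 150.0°}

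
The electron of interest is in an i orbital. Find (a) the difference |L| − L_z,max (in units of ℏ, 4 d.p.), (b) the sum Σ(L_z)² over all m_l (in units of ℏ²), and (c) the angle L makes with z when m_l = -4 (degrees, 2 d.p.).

|L|−L_z,max ≈ 0.4807ℏ; Σ(L_z)² = 182 ℏ²; θ(m_l=-4) ≈ 128.11°

An i state has l = 6.
|L| − L_z,max = (√42 − 6)ℏ ≈ 0.4807ℏ.
Σ m_l² = 182, so Σ(L_z)² = 182 ℏ².
For m_l = -4: cos θ = -4/√42, θ ≈ 128.11°.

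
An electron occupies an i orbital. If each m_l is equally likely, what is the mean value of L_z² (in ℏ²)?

⟨L_z²⟩ = 14 ℏ²

For an i orbital, l = 6.
m_l ∈ {-6, -5, -4, -3, -2, -1, 0, 1, 2, 3, 4, 5, 6}.
⟨L_z²⟩ = ℏ²·l(l+1)/3 = 14ℏ².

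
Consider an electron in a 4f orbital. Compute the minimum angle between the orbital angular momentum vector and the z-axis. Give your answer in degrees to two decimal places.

For 4f, l = 3.
|L| = ℏ√(l(l+1)) = 2√3 ℏ.
The smallest angle corresponds to the largest L_z, i.e. m_l = l = 3, giving L_z = 3ℏ.
cos θ_min = 3/√12, so θ_min ≈ 30.00°.

θ_min ≈ 30.00°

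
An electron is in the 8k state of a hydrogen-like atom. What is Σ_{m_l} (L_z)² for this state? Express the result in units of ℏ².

For 8k, l = 7.
The allowed m_l values are -7, -6, -5, -4, -3, -2, -1, 0, 1, 2, 3, 4, 5, 6, 7.
Summing m² from −7 to 7: Σ m_l² = 280.

Σ(L_z)² = 280 ℏ²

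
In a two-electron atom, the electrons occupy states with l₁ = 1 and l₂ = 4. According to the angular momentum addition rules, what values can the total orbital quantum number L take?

The total orbital quantum number L ranges from |l₁ − l₂| to l₁ + l₂ in integer steps.
L ∈ {3, 4, 5}.

L = 3, 4, 5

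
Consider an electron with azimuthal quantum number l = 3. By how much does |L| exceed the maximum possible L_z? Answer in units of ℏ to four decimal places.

|L| = 2√3 ℏ ≈ 3.4641ℏ, while L_z,max = lℏ = 3ℏ.
The difference is (2√3 − 3)ℏ ≈ 0.4641ℏ.

|L| − L_z,max ≈ 0.4641ℏ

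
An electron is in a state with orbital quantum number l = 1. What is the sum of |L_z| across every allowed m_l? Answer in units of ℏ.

Σ|L_z| = 2 ℏ

m_l runs from −1 to 1, i.e. {-1, 0, 1}.
Σ|m_l| = l(l+1) = 2.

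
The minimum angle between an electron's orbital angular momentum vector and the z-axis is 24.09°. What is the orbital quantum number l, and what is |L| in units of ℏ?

l = 5, |L| = √30 ℏ ≈ 5.477ℏ

At minimum angle, m_l = l, so cos θ = l/√(l(l+1)); cos²θ = l/(l+1) = 0.8334.
l = cos²θ/sin²θ ≈ 5.
Then |L| = ℏ√(5·6) = √30 ℏ.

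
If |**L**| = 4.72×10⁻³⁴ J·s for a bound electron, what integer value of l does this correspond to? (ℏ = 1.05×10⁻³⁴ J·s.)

In units of ℏ, |L| ≈ 4.495.
(|L|/ℏ)² = l(l+1) ≈ 20.21 ⇒ l = 4.

l = 4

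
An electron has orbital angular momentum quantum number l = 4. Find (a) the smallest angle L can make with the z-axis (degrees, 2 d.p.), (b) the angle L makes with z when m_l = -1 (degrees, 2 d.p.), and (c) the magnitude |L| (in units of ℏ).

cos θ_min = 4/√20, so θ_min ≈ 26.57°.
For m_l = -1: cos θ = -1/√20, θ ≈ 102.92°.
|L| = ℏ√(4·5) = 2√5 ℏ ≈ 4.472ℏ.

θ_min ≈ 26.57°; θ(m_l=-1) ≈ 102.92°; |L| = 2√5 ℏ ≈ 4.472ℏ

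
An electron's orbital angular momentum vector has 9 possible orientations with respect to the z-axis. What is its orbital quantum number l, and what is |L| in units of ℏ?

l = 4, |L| = 2√5 ℏ ≈ 4.472ℏ

Since there are 2l+1 = 9 values of m_l, l = 4.
|L| = ℏ√(l(l+1)) = ℏ√(4·5) = 2√5 ℏ.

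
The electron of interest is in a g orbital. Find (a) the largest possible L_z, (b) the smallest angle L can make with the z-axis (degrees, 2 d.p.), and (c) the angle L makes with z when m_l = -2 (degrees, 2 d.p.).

L_z,max = 4ℏ; θ_min ≈ 26.57°; θ(m_l=-2) ≈ 116.57°

A g state has l = 4.
L_z,max = lℏ = 4ℏ.
cos θ_min = 4/√20, so θ_min ≈ 26.57°.
For m_l = -2: cos θ = -2/√20, θ ≈ 116.57°.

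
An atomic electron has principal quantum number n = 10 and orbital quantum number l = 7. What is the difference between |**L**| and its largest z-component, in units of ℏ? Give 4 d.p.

|L| = 2√14 ℏ ≈ 7.4833ℏ, while L_z,max = lℏ = 7ℏ.
The difference is (2√14 − 7)ℏ ≈ 0.4833ℏ.

|L| − L_z,max ≈ 0.4833ℏ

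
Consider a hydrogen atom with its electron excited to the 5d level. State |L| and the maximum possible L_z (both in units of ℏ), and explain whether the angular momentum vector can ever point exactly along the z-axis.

No: L_z,max = 2ℏ < |L| = √6 ℏ ≈ 2.449ℏ

The 5d level has l = 2.
|L| = √6 ℏ ≈ 2.4495ℏ, while L_z,max = lℏ = 2ℏ.
Since |L| > L_z,max, the vector can never point exactly along z; the closest it comes is θ_min = arccos(2/√6) ≈ 35.3°.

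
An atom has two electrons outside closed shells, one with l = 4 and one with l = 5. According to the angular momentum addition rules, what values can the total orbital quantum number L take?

Angular momentum addition gives L = |l₁ − l₂|, …, l₁ + l₂.
L ∈ {1, 2, 3, 4, 5, 6, 7, 8, 9}.

L = 1, 2, 3, 4, 5, 6, 7, 8, 9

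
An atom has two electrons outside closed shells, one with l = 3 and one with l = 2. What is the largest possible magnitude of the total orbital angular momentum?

By the triangle rule, |l₁ − l₂| ≤ L ≤ l₁ + l₂.
Allowed values: L = 1, 2, 3, 4, 5.
The largest magnitude corresponds to L = 5: |L_tot| = ℏ√(5·6) = √30 ℏ.

|L_tot|_max = √30 ℏ ≈ 5.477ℏ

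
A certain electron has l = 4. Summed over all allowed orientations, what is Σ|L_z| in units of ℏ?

m_l ∈ {-4, -3, -2, -1, 0, 1, 2, 3, 4}.
Σ|m_l| = 2(1+2+…+4) = 20.

Σ|L_z| = 20 ℏ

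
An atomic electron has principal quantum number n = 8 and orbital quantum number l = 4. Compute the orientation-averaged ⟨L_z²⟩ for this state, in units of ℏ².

⟨L_z²⟩ = 6.667 ℏ²

The allowed m_l values are -4, -3, -2, -1, 0, 1, 2, 3, 4.
⟨L_z²⟩ = ℏ²·l(l+1)/3 = 6.667ℏ².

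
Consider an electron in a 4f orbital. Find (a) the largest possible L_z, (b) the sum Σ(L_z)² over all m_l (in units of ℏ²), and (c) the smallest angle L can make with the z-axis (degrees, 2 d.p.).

For 4f, l = 3.
L_z,max = lℏ = 3ℏ.
Σ m_l² = 28, so Σ(L_z)² = 28 ℏ².
cos θ_min = 3/√12, so θ_min ≈ 30.00°.

L_z,max = 3ℏ; Σ(L_z)² = 28 ℏ²; θ_min ≈ 30.00°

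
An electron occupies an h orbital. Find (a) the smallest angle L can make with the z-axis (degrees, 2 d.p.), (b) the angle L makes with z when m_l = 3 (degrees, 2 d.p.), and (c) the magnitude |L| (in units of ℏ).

θ_min ≈ 24.09°; θ(m_l=3) ≈ 56.79°; |L| = √30 ℏ ≈ 5.477ℏ

For an h orbital, l = 5.
cos θ_min = 5/√30, so θ_min ≈ 24.09°.
For m_l = 3: cos θ = 3/√30, θ ≈ 56.79°.
|L| = ℏ√(5·6) = √30 ℏ ≈ 5.477ℏ.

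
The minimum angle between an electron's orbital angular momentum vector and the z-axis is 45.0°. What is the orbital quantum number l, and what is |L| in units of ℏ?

cos θ_min = l/√(l(l+1)) = √(l/(l+1)), so l/(l+1) = cos²(45.0°) = 0.5000.
Thus l = 0.5000/(1 − 0.5000) ≈ 1.
Then |L| = ℏ√(1·2) = √2 ℏ.

l = 1, |L| = √2 ℏ ≈ 1.414ℏ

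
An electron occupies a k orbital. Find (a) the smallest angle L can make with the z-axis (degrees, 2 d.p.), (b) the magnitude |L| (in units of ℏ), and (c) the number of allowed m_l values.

The letter k corresponds to l = 7.
cos θ_min = 7/√56, so θ_min ≈ 20.70°.
|L| = ℏ√(7·8) = 2√14 ℏ ≈ 7.483ℏ.
There are 2l+1 = 15 values of m_l.

θ_min ≈ 20.70°; |L| = 2√14 ℏ ≈ 7.483ℏ; 15 values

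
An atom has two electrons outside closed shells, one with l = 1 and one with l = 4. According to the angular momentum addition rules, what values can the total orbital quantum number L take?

By the triangle rule, |l₁ − l₂| ≤ L ≤ l₁ + l₂.
So L can be 3, 4, 5.

L = 3, 4, 5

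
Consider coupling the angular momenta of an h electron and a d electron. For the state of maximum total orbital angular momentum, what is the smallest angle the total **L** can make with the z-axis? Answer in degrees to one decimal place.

Angular momentum addition gives L = |l₁ − l₂|, …, l₁ + l₂.
L ∈ {3, 4, 5, 6, 7}.
The maximum is L = 7, with |L_tot| = ℏ√(7·8) = 2√14 ℏ.
The minimum angle with z is arccos(7/√56) ≈ 20.7°.

θ_min ≈ 20.7°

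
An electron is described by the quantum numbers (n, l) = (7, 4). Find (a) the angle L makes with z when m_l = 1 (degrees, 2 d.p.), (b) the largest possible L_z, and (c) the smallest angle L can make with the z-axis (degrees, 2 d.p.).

For m_l = 1: cos θ = 1/√20, θ ≈ 77.08°.
L_z,max = lℏ = 4ℏ.
cos θ_min = 4/√20, so θ_min ≈ 26.57°.

θ(m_l=1) ≈ 77.08°; L_z,max = 4ℏ; θ_min ≈ 26.57°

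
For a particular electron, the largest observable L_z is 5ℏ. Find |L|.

Since max m_l = l, l = 5.
|L| = √(l(l+1)) ℏ = √30 ℏ.

|L| = √30 ℏ ≈ 5.477ℏ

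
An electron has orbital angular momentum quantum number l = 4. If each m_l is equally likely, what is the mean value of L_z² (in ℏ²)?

⟨L_z²⟩ = 6.667 ℏ²

The allowed m_l values are -4, -3, -2, -1, 0, 1, 2, 3, 4.
⟨L_z²⟩ = ℏ²·(Σ m_l²)/(2l+1) = ℏ²·60/9 = 6.667ℏ².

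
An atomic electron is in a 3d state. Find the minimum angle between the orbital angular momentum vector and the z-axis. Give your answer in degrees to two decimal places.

For 3d, l = 2.
|L|² = l(l+1)ℏ² = 6ℏ², so |L| = √6 ℏ.
The smallest angle corresponds to the largest L_z, i.e. m_l = l = 2, giving L_z = 2ℏ.
cos θ_min = 2/√6, so θ_min ≈ 35.26°.

θ_min ≈ 35.26°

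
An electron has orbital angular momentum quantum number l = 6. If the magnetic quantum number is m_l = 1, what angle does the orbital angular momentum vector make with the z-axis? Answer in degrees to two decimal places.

|L| = ℏ√(l(l+1)) = √42 ℏ.
L_z = m_l ℏ = 1ℏ.
cos θ = L_z/|L| = 1/√42, so θ ≈ 81.12°.

θ ≈ 81.12°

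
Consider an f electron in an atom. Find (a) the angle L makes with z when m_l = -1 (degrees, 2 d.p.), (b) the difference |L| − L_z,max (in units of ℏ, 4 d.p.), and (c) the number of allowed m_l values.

θ(m_l=-1) ≈ 106.78°; |L|−L_z,max ≈ 0.4641ℏ; 7 values

The letter f corresponds to l = 3.
For m_l = -1: cos θ = -1/√12, θ ≈ 106.78°.
|L| − L_z,max = (2√3 − 3)ℏ ≈ 0.4641ℏ.
There are 2l+1 = 7 values of m_l.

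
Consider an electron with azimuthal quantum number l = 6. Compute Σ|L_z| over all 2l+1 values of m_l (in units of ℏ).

The allowed m_l values are -6, -5, -4, -3, -2, -1, 0, 1, 2, 3, 4, 5, 6.
Σ|m_l| = 2(1+2+…+6) = 42.

Σ|L_z| = 42 ℏ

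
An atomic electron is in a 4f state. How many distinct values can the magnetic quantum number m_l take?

4f means n = 4, l = 3.
The number of m_l values is 2l + 1 = 2·3 + 1 = 7.

7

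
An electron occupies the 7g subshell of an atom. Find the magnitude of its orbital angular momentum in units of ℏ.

|L| = 2√5 ℏ ≈ 4.472ℏ

For 7g, l = 4.
|L| = ℏ√(l(l+1)) = ℏ√(4·5) = 2√5 ℏ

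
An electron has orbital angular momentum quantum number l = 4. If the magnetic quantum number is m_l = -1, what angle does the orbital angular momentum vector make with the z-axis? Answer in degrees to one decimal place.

|L|² = l(l+1)ℏ² = 20ℏ², so |L| = 2√5 ℏ.
L_z = m_l ℏ = −1ℏ.
cos θ = L_z/|L| = -1/√20, so θ ≈ 102.9°.

θ ≈ 102.9°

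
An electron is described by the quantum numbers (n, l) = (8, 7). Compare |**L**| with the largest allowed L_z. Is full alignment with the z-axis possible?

|L| = 2√14 ℏ ≈ 7.4833ℏ, while L_z,max = lℏ = 7ℏ.
Since |L| > L_z,max, the vector can never point exactly along z; the closest it comes is θ_min = arccos(7/√56) ≈ 20.7°.

No: L_z,max = 7ℏ < |L| = 2√14 ℏ ≈ 7.483ℏ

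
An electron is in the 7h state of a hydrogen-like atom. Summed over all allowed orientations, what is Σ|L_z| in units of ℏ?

Σ|L_z| = 30 ℏ

For 7h, l = 5.
m_l runs from −5 to 5, i.e. {-5, -4, -3, -2, -1, 0, 1, 2, 3, 4, 5}.
Σ|m_l| = 2·5(5+1)/2 = 30.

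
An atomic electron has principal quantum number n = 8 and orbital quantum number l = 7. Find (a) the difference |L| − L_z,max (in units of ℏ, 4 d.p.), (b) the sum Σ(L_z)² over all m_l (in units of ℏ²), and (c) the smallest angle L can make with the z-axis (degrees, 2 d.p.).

|L| − L_z,max = (2√14 − 7)ℏ ≈ 0.4833ℏ.
Σ m_l² = 280, so Σ(L_z)² = 280 ℏ².
cos θ_min = 7/√56, so θ_min ≈ 20.70°.

|L|−L_z,max ≈ 0.4833ℏ; Σ(L_z)² = 280 ℏ²; θ_min ≈ 20.70°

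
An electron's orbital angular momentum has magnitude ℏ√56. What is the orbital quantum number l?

l = 7

Since |L|² = l(l+1)ℏ², l(l+1) = 56.
The positive root is l = 7.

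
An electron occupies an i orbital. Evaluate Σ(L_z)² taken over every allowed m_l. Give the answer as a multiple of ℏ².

Σ(L_z)² = 182 ℏ²

An i state has l = 6.
m_l ∈ {-6, -5, -4, -3, -2, -1, 0, 1, 2, 3, 4, 5, 6}.
Σ m_l² = 2·(1 + 4 + 9 + 16 + 25 + 36) = 182.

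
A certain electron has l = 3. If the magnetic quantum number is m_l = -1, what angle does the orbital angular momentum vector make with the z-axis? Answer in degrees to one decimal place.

θ ≈ 106.8°

|L|² = l(l+1)ℏ² = 12ℏ², so |L| = 2√3 ℏ.
L_z = m_l ℏ = −1ℏ.
cos θ = L_z/|L| = -1/√12, so θ ≈ 106.8°.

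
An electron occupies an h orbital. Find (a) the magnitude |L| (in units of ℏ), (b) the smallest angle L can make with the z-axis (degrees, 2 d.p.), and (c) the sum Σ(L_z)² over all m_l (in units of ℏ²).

The letter h corresponds to l = 5.
|L| = ℏ√(5·6) = √30 ℏ ≈ 5.477ℏ.
cos θ_min = 5/√30, so θ_min ≈ 24.09°.
Σ m_l² = 110, so Σ(L_z)² = 110 ℏ².

|L| = √30 ℏ ≈ 5.477ℏ; θ_min ≈ 24.09°; Σ(L_z)² = 110 ℏ²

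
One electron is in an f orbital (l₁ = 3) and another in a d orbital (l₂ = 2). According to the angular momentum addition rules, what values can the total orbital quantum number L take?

L = 1, 2, 3, 4, 5

By the triangle rule, |l₁ − l₂| ≤ L ≤ l₁ + l₂.
Allowed values: L = 1, 2, 3, 4, 5.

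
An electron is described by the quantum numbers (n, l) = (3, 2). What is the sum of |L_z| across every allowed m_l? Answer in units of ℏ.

Σ|L_z| = 6 ℏ

m_l runs from −2 to 2, i.e. {-2, -1, 0, 1, 2}.
Σ|m_l| = l(l+1) = 6.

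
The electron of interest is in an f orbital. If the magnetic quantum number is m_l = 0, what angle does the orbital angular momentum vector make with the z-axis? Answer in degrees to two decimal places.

For an f orbital, l = 3.
|L| = ℏ√(l(l+1)) = 2√3 ℏ.
L_z = m_l ℏ = 0ℏ.
cos θ = L_z/|L| = 0/√12, so θ ≈ 90.00°.

θ ≈ 90.00°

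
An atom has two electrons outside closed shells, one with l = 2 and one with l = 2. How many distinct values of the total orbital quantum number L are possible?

L runs from |2 − 2| = 0 to 2 + 2 = 4.
So L can be 0, 1, 2, 3, 4.
That is 5 values.

5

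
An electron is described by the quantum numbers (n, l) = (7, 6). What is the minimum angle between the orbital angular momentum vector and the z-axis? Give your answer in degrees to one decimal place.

θ_min ≈ 22.2°

|L| = ℏ√(l(l+1)) = √42 ℏ.
The smallest angle corresponds to the largest L_z, i.e. m_l = l = 6, giving L_z = 6ℏ.
cos θ_min = 6/√42, so θ_min ≈ 22.2°.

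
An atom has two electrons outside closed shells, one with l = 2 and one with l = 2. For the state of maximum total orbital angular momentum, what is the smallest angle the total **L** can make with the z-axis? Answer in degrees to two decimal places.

L runs from |2 − 2| = 0 to 2 + 2 = 4.
L ∈ {0, 1, 2, 3, 4}.
The maximum is L = 4, with |L_tot| = ℏ√(4·5) = 2√5 ℏ.
The minimum angle with z is arccos(4/√20) ≈ 26.57°.

θ_min ≈ 26.57°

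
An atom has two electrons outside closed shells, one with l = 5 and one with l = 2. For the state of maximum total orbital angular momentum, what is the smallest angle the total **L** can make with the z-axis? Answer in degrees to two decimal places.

θ_min ≈ 20.70°

By the triangle rule, |l₁ − l₂| ≤ L ≤ l₁ + l₂.
Allowed values: L = 3, 4, 5, 6, 7.
The maximum is L = 7, with |L_tot| = ℏ√(7·8) = 2√14 ℏ.
The minimum angle with z is arccos(7/√56) ≈ 20.70°.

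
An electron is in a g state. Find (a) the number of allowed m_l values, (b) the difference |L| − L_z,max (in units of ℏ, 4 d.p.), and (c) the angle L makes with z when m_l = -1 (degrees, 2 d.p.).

9 values; |L|−L_z,max ≈ 0.4721ℏ; θ(m_l=-1) ≈ 102.92°

For a g orbital, l = 4.
There are 2l+1 = 9 values of m_l.
|L| − L_z,max = (2√5 − 4)ℏ ≈ 0.4721ℏ.
For m_l = -1: cos θ = -1/√20, θ ≈ 102.92°.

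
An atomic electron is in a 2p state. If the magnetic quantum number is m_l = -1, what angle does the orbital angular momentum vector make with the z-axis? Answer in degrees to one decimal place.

θ ≈ 135.0°

The 2p subshell has l = 1.
|L|² = l(l+1)ℏ² = 2ℏ², so |L| = √2 ℏ.
L_z = m_l ℏ = −1ℏ.
cos θ = L_z/|L| = -1/√2, so θ ≈ 135.0°.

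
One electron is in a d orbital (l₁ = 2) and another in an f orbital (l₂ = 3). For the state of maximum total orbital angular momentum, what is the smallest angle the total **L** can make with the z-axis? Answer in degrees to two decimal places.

θ_min ≈ 24.09°

The total orbital quantum number L ranges from |l₁ − l₂| to l₁ + l₂ in integer steps.
L ∈ {1, 2, 3, 4, 5}.
The maximum is L = 5, with |L_tot| = ℏ√(5·6) = √30 ℏ.
The minimum angle with z is arccos(5/√30) ≈ 24.09°.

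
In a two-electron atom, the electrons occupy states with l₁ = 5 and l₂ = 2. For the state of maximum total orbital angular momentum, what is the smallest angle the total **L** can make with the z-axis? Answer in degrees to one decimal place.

The total orbital quantum number L ranges from |l₁ − l₂| to l₁ + l₂ in integer steps.
Allowed values: L = 3, 4, 5, 6, 7.
The maximum is L = 7, with |L_tot| = ℏ√(7·8) = 2√14 ℏ.
The minimum angle with z is arccos(7/√56) ≈ 20.7°.

θ_min ≈ 20.7°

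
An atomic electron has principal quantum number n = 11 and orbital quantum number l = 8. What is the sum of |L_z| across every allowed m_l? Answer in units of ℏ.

Σ|L_z| = 72 ℏ

m_l ∈ {-8, -7, -6, -5, -4, -3, -2, -1, 0, 1, 2, 3, 4, 5, 6, 7, 8}.
Σ|m_l| = 2(1+2+…+8) = 72.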